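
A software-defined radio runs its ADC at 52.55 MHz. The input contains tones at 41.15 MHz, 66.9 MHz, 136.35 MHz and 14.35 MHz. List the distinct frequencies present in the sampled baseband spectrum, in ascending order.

fs/2 = 26.275 MHz.
41.15 MHz > fs/2 = 26.275 MHz, folds to fs − 41.15 MHz = 11.4 MHz.
66.9 MHz mod fs = 14.35 MHz.
14.35 MHz ≤ fs/2 = 26.275 MHz, appears at 14.35 MHz.
136.35 MHz mod fs = 31.25 MHz.
31.25 MHz > fs/2 = 26.275 MHz, folds to fs − 31.25 MHz = 21.3 MHz.
14.35 MHz ≤ fs/2 = 26.275 MHz, passes unchanged.
Distinct values: {11.4 MHz, 14.35 MHz, 21.3 MHz}.

11.4 MHz, 14.35 MHz, 21.3 MHz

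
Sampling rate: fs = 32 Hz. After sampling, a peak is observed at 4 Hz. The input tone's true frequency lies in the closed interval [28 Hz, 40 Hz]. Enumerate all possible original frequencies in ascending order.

28 Hz, 36 Hz

Frequencies that alias to 4 Hz are k·fs ± 4 Hz for integer k ≥ 0.
k=0: 4 Hz.
k=1: 28 Hz, 36 Hz.
k=2: 60 Hz, 68 Hz.
Within [28 Hz, 40 Hz]: 28 Hz, 36 Hz.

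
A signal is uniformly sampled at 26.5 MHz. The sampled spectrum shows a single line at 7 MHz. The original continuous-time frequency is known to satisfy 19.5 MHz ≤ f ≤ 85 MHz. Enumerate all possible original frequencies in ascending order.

19.5 MHz, 33.5 MHz, 46 MHz, 60 MHz, 72.5 MHz

Frequencies that alias to 7 MHz are k·fs ± 7 MHz for integer k ≥ 0.
k=0: 7 MHz.
k=1: 19.5 MHz, 33.5 MHz.
k=2: 46 MHz, 60 MHz.
k=3: 72.5 MHz, 86.5 MHz.
k=4: 99 MHz, 113 MHz.
Within [19.5 MHz, 85 MHz]: 19.5 MHz, 33.5 MHz, 46 MHz, 60 MHz, 72.5 MHz.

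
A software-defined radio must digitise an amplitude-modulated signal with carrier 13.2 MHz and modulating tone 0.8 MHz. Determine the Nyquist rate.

AM sidebands sit at fc ± fm = 12.4 MHz and 14 MHz.
Highest-frequency component: 14 MHz.
Nyquist rate = 2 × 14 MHz = 28 MHz.

28 MHz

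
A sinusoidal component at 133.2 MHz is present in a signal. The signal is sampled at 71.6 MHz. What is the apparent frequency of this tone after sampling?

133.2 MHz mod fs = 61.6 MHz.
61.6 MHz > fs/2 = 35.8 MHz, folds to fs − 61.6 MHz = 10 MHz.

10 MHz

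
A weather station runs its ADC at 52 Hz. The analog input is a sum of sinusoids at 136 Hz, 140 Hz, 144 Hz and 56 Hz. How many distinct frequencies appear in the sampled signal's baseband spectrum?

fs/2 = 26 Hz.
136 Hz mod fs = 32 Hz.
32 Hz > fs/2 = 26 Hz, folds to fs − 32 Hz = 20 Hz.
140 Hz mod fs = 36 Hz.
36 Hz > fs/2 = 26 Hz, folds to fs − 36 Hz = 16 Hz.
144 Hz mod fs = 40 Hz.
40 Hz > fs/2 = 26 Hz, folds to fs − 40 Hz = 12 Hz.
56 Hz mod fs = 4 Hz.
4 Hz ≤ fs/2 = 26 Hz, appears at 4 Hz.
Distinct values: {4 Hz, 12 Hz, 16 Hz, 20 Hz} → 4.

4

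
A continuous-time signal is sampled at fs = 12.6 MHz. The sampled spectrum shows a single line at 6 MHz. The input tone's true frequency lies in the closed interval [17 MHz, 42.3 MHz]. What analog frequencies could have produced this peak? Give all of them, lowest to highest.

Frequencies that alias to 6 MHz are k·fs ± 6 MHz for integer k ≥ 0.
k=0: 6 MHz.
k=1: 6.6 MHz, 18.6 MHz.
k=2: 19.2 MHz, 31.2 MHz.
k=3: 31.8 MHz, 43.8 MHz.
k=4: 44.4 MHz, 56.4 MHz.
Within [17 MHz, 42.3 MHz]: 18.6 MHz, 19.2 MHz, 31.2 MHz, 31.8 MHz.

18.6 MHz, 19.2 MHz, 31.2 MHz, 31.8 MHz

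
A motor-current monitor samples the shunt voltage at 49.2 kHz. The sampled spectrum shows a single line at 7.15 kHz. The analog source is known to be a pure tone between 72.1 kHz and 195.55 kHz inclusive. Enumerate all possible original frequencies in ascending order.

Frequencies that alias to 7.15 kHz are k·fs ± 7.15 kHz for integer k ≥ 0.
k=0: 7.15 kHz.
k=1: 42.05 kHz, 56.35 kHz.
k=2: 91.25 kHz, 105.55 kHz.
k=3: 140.45 kHz, 154.75 kHz.
k=4: 189.65 kHz, 203.95 kHz.
k=5: 238.85 kHz, 253.15 kHz.
Within [72.1 kHz, 195.55 kHz]: 91.25 kHz, 105.55 kHz, 140.45 kHz, 154.75 kHz, 189.65 kHz.

91.25 kHz, 105.55 kHz, 140.45 kHz, 154.75 kHz, 189.65 kHz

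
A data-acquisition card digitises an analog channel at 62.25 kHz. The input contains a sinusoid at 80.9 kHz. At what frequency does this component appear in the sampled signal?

80.9 kHz mod fs = 18.65 kHz.
18.65 kHz ≤ fs/2 = 31.125 kHz, appears at 18.65 kHz.

18.65 kHz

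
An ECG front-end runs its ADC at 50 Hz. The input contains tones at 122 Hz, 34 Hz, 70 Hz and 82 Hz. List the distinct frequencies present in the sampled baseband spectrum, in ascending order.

fs/2 = 25 Hz.
122 Hz mod fs = 22 Hz.
22 Hz ≤ fs/2 = 25 Hz, appears at 22 Hz.
34 Hz > fs/2 = 25 Hz, folds to fs − 34 Hz = 16 Hz.
70 Hz mod fs = 20 Hz.
20 Hz ≤ fs/2 = 25 Hz, appears at 20 Hz.
82 Hz mod fs = 32 Hz.
32 Hz > fs/2 = 25 Hz, folds to fs − 32 Hz = 18 Hz.
Distinct values: {16 Hz, 18 Hz, 20 Hz, 22 Hz}.

16 Hz, 18 Hz, 20 Hz, 22 Hz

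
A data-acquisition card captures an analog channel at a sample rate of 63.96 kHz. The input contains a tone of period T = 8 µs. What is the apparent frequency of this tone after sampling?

2.92 kHz

T = 8 µs → f = 1/T = 125 kHz.
125 kHz mod fs = 61.04 kHz.
61.04 kHz > fs/2 = 31.98 kHz, folds to fs − 61.04 kHz = 2.92 kHz.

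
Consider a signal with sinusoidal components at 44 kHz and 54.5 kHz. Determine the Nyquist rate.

Highest-frequency component: 54.5 kHz.
Nyquist rate = 2 × 54.5 kHz = 109 kHz.

109 kHz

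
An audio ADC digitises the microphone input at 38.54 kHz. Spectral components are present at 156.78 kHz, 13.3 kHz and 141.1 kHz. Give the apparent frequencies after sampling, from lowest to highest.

2.62 kHz, 13.06 kHz, 13.3 kHz

fs/2 = 19.27 kHz.
156.78 kHz mod fs = 2.62 kHz.
2.62 kHz ≤ fs/2 = 19.27 kHz, appears at 2.62 kHz.
13.3 kHz ≤ fs/2 = 19.27 kHz, passes unchanged.
141.1 kHz mod fs = 25.48 kHz.
25.48 kHz > fs/2 = 19.27 kHz, folds to fs − 25.48 kHz = 13.06 kHz.
Distinct values: {2.62 kHz, 13.06 kHz, 13.3 kHz}.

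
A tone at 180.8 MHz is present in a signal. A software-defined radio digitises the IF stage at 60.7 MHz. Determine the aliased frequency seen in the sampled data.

180.8 MHz mod fs = 59.4 MHz.
59.4 MHz > fs/2 = 30.35 MHz, folds to fs − 59.4 MHz = 1.3 MHz.

1.3 MHz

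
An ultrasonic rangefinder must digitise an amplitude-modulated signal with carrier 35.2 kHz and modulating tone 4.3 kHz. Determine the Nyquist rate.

AM sidebands sit at fc ± fm = 30.9 kHz and 39.5 kHz.
Highest-frequency component: 39.5 kHz.
Nyquist rate = 2 × 39.5 kHz = 79 kHz.

79 kHz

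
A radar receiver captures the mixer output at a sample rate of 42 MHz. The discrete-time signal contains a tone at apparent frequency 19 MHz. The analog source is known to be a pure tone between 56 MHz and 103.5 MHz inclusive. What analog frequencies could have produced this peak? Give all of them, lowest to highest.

Frequencies that alias to 19 MHz are k·fs ± 19 MHz for integer k ≥ 0.
k=0: 19 MHz.
k=1: 23 MHz, 61 MHz.
k=2: 65 MHz, 103 MHz.
k=3: 107 MHz, 145 MHz.
Within [56 MHz, 103.5 MHz]: 61 MHz, 65 MHz, 103 MHz.

61 MHz, 65 MHz, 103 MHz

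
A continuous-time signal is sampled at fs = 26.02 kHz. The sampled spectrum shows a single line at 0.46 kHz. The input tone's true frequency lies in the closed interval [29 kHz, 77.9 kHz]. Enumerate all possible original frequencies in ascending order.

Frequencies that alias to 0.46 kHz are k·fs ± 0.46 kHz for integer k ≥ 0.
k=0: 0.46 kHz.
k=1: 25.56 kHz, 26.48 kHz.
k=2: 51.58 kHz, 52.5 kHz.
k=3: 77.6 kHz, 78.52 kHz.
k=4: 103.62 kHz, 104.54 kHz.
Within [29 kHz, 77.9 kHz]: 51.58 kHz, 52.5 kHz, 77.6 kHz.

51.58 kHz, 52.5 kHz, 77.6 kHz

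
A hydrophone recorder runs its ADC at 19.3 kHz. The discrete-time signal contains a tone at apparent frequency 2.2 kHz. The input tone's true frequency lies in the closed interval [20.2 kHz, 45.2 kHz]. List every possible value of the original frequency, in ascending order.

Frequencies that alias to 2.2 kHz are k·fs ± 2.2 kHz for integer k ≥ 0.
k=0: 2.2 kHz.
k=1: 17.1 kHz, 21.5 kHz.
k=2: 36.4 kHz, 40.8 kHz.
k=3: 55.7 kHz, 60.1 kHz.
Within [20.2 kHz, 45.2 kHz]: 21.5 kHz, 36.4 kHz, 40.8 kHz.

21.5 kHz, 36.4 kHz, 40.8 kHz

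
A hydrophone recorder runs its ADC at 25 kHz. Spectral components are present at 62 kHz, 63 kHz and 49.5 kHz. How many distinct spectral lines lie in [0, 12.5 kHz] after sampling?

2

fs/2 = 12.5 kHz.
62 kHz mod fs = 12 kHz.
12 kHz ≤ fs/2 = 12.5 kHz, appears at 12 kHz.
63 kHz mod fs = 13 kHz.
13 kHz > fs/2 = 12.5 kHz, folds to fs − 13 kHz = 12 kHz.
49.5 kHz mod fs = 24.5 kHz.
24.5 kHz > fs/2 = 12.5 kHz, folds to fs − 24.5 kHz = 0.5 kHz.
Distinct values: {0.5 kHz, 12 kHz} → 2.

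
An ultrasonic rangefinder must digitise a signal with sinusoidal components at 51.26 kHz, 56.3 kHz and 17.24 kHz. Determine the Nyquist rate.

112.6 kHz

Highest-frequency component: 56.3 kHz.
Nyquist rate = 2 × 56.3 kHz = 112.6 kHz.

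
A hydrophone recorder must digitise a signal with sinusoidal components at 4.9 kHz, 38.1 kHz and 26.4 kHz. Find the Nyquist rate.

Highest-frequency component: 38.1 kHz.
Nyquist rate = 2 × 38.1 kHz = 76.2 kHz.

76.2 kHz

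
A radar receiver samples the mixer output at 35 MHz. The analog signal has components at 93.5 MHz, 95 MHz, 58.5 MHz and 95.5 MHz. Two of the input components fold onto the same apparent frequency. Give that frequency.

11.5 MHz

fs/2 = 17.5 MHz.
93.5 MHz mod fs = 23.5 MHz.
23.5 MHz > fs/2 = 17.5 MHz, folds to fs − 23.5 MHz = 11.5 MHz.
95 MHz mod fs = 25 MHz.
25 MHz > fs/2 = 17.5 MHz, folds to fs − 25 MHz = 10 MHz.
58.5 MHz mod fs = 23.5 MHz.
23.5 MHz > fs/2 = 17.5 MHz, folds to fs − 23.5 MHz = 11.5 MHz.
95.5 MHz mod fs = 25.5 MHz.
25.5 MHz > fs/2 = 17.5 MHz, folds to fs − 25.5 MHz = 9.5 MHz.
58.5 MHz and 93.5 MHz both map to 11.5 MHz.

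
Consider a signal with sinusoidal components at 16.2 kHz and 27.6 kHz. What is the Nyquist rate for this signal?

Highest-frequency component: 27.6 kHz.
Nyquist rate = 2 × 27.6 kHz = 55.2 kHz.

55.2 kHz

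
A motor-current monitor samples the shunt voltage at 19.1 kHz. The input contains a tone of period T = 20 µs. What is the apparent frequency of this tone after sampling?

T = 20 µs → f = 1/T = 50 kHz.
50 kHz mod fs = 11.8 kHz.
11.8 kHz > fs/2 = 9.55 kHz, folds to fs − 11.8 kHz = 7.3 kHz.

7.3 kHz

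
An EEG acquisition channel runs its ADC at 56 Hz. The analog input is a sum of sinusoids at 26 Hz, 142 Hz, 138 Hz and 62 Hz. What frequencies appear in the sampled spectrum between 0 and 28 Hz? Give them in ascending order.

fs/2 = 28 Hz.
26 Hz ≤ fs/2 = 28 Hz, passes unchanged.
142 Hz mod fs = 30 Hz.
30 Hz > fs/2 = 28 Hz, folds to fs − 30 Hz = 26 Hz.
138 Hz mod fs = 26 Hz.
26 Hz ≤ fs/2 = 28 Hz, appears at 26 Hz.
62 Hz mod fs = 6 Hz.
6 Hz ≤ fs/2 = 28 Hz, appears at 6 Hz.
Distinct values: {6 Hz, 26 Hz}.

6 Hz, 26 Hz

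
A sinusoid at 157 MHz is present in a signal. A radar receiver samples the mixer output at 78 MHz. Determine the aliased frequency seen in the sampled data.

1 MHz

157 MHz mod fs = 1 MHz.
1 MHz ≤ fs/2 = 39 MHz, appears at 1 MHz.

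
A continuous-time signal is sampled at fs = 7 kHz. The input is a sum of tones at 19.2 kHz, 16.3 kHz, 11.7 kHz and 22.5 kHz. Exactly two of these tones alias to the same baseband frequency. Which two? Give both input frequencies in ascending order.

11.7 kHz, 16.3 kHz

fs/2 = 3.5 kHz.
19.2 kHz mod fs = 5.2 kHz.
5.2 kHz > fs/2 = 3.5 kHz, folds to fs − 5.2 kHz = 1.8 kHz.
16.3 kHz mod fs = 2.3 kHz.
2.3 kHz ≤ fs/2 = 3.5 kHz, appears at 2.3 kHz.
11.7 kHz mod fs = 4.7 kHz.
4.7 kHz > fs/2 = 3.5 kHz, folds to fs − 4.7 kHz = 2.3 kHz.
22.5 kHz mod fs = 1.5 kHz.
1.5 kHz ≤ fs/2 = 3.5 kHz, appears at 1.5 kHz.
11.7 kHz and 16.3 kHz both map to 2.3 kHz.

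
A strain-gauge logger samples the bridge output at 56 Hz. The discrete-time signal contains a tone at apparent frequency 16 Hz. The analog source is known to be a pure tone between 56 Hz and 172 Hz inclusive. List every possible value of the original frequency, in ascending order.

Frequencies that alias to 16 Hz are k·fs ± 16 Hz for integer k ≥ 0.
k=0: 16 Hz.
k=1: 40 Hz, 72 Hz.
k=2: 96 Hz, 128 Hz.
k=3: 152 Hz, 184 Hz.
k=4: 208 Hz, 240 Hz.
Within [56 Hz, 172 Hz]: 72 Hz, 96 Hz, 128 Hz, 152 Hz.

72 Hz, 96 Hz, 128 Hz, 152 Hz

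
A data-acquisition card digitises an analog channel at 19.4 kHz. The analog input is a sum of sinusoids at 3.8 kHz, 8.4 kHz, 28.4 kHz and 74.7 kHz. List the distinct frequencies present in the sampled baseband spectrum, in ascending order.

2.9 kHz, 3.8 kHz, 8.4 kHz, 9 kHz

fs/2 = 9.7 kHz.
3.8 kHz ≤ fs/2 = 9.7 kHz, passes unchanged.
8.4 kHz ≤ fs/2 = 9.7 kHz, passes unchanged.
28.4 kHz mod fs = 9 kHz.
9 kHz ≤ fs/2 = 9.7 kHz, appears at 9 kHz.
74.7 kHz mod fs = 16.5 kHz.
16.5 kHz > fs/2 = 9.7 kHz, folds to fs − 16.5 kHz = 2.9 kHz.
Distinct values: {2.9 kHz, 3.8 kHz, 8.4 kHz, 9 kHz}.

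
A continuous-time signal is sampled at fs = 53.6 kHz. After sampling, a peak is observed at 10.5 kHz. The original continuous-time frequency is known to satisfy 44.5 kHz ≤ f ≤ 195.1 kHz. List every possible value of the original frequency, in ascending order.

64.1 kHz, 96.7 kHz, 117.7 kHz, 150.3 kHz, 171.3 kHz

Frequencies that alias to 10.5 kHz are k·fs ± 10.5 kHz for integer k ≥ 0.
k=0: 10.5 kHz.
k=1: 43.1 kHz, 64.1 kHz.
k=2: 96.7 kHz, 117.7 kHz.
k=3: 150.3 kHz, 171.3 kHz.
k=4: 203.9 kHz, 224.9 kHz.
Within [44.5 kHz, 195.1 kHz]: 64.1 kHz, 96.7 kHz, 117.7 kHz, 150.3 kHz, 171.3 kHz.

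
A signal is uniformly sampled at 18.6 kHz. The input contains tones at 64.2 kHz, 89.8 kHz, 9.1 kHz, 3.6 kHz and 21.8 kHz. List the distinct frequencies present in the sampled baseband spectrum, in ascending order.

3.2 kHz, 3.6 kHz, 8.4 kHz, 9.1 kHz

fs/2 = 9.3 kHz.
64.2 kHz mod fs = 8.4 kHz.
8.4 kHz ≤ fs/2 = 9.3 kHz, appears at 8.4 kHz.
89.8 kHz mod fs = 15.4 kHz.
15.4 kHz > fs/2 = 9.3 kHz, folds to fs − 15.4 kHz = 3.2 kHz.
9.1 kHz ≤ fs/2 = 9.3 kHz, passes unchanged.
3.6 kHz ≤ fs/2 = 9.3 kHz, passes unchanged.
21.8 kHz mod fs = 3.2 kHz.
3.2 kHz ≤ fs/2 = 9.3 kHz, appears at 3.2 kHz.
Distinct values: {3.2 kHz, 3.6 kHz, 8.4 kHz, 9.1 kHz}.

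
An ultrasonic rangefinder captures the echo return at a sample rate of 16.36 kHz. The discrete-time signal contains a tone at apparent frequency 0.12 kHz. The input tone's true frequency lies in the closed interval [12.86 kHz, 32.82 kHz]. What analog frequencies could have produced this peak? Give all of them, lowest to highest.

Frequencies that alias to 0.12 kHz are k·fs ± 0.12 kHz for integer k ≥ 0.
k=0: 0.12 kHz.
k=1: 16.24 kHz, 16.48 kHz.
k=2: 32.6 kHz, 32.84 kHz.
k=3: 48.96 kHz, 49.2 kHz.
Within [12.86 kHz, 32.82 kHz]: 16.24 kHz, 16.48 kHz, 32.6 kHz.

16.24 kHz, 16.48 kHz, 32.6 kHz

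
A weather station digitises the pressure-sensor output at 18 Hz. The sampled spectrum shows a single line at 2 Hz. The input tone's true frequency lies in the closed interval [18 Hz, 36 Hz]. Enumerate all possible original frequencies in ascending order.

20 Hz, 34 Hz

Frequencies that alias to 2 Hz are k·fs ± 2 Hz for integer k ≥ 0.
k=0: 2 Hz.
k=1: 16 Hz, 20 Hz.
k=2: 34 Hz, 38 Hz.
k=3: 52 Hz, 56 Hz.
Within [18 Hz, 36 Hz]: 20 Hz, 34 Hz.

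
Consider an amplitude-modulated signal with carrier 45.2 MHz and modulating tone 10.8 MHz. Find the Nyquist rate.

AM sidebands sit at fc ± fm = 34.4 MHz and 56 MHz.
Highest-frequency component: 56 MHz.
Nyquist rate = 2 × 56 MHz = 112 MHz.

112 MHz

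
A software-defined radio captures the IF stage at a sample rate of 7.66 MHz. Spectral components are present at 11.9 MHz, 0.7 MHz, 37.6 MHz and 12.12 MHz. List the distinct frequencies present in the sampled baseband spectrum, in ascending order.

0.7 MHz, 3.2 MHz, 3.42 MHz

fs/2 = 3.83 MHz.
11.9 MHz mod fs = 4.24 MHz.
4.24 MHz > fs/2 = 3.83 MHz, folds to fs − 4.24 MHz = 3.42 MHz.
0.7 MHz ≤ fs/2 = 3.83 MHz, passes unchanged.
37.6 MHz mod fs = 6.96 MHz.
6.96 MHz > fs/2 = 3.83 MHz, folds to fs − 6.96 MHz = 0.7 MHz.
12.12 MHz mod fs = 4.46 MHz.
4.46 MHz > fs/2 = 3.83 MHz, folds to fs − 4.46 MHz = 3.2 MHz.
Distinct values: {0.7 MHz, 3.2 MHz, 3.42 MHz}.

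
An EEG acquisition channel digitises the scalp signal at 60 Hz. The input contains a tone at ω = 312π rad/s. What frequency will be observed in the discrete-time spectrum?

ω = 312π rad/s → f = ω/(2π) = 156 Hz.
156 Hz mod fs = 36 Hz.
36 Hz > fs/2 = 30 Hz, folds to fs − 36 Hz = 24 Hz.

24 Hz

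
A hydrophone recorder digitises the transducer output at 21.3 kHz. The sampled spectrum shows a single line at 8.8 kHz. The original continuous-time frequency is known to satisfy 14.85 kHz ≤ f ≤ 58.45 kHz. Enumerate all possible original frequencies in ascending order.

30.1 kHz, 33.8 kHz, 51.4 kHz, 55.1 kHz

Frequencies that alias to 8.8 kHz are k·fs ± 8.8 kHz for integer k ≥ 0.
k=0: 8.8 kHz.
k=1: 12.5 kHz, 30.1 kHz.
k=2: 33.8 kHz, 51.4 kHz.
k=3: 55.1 kHz, 72.7 kHz.
k=4: 76.4 kHz, 94 kHz.
Within [14.85 kHz, 58.45 kHz]: 30.1 kHz, 33.8 kHz, 51.4 kHz, 55.1 kHz.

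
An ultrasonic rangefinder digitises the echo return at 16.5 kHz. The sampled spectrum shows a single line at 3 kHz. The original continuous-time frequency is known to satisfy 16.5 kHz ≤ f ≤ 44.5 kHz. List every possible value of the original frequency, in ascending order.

19.5 kHz, 30 kHz, 36 kHz

Frequencies that alias to 3 kHz are k·fs ± 3 kHz for integer k ≥ 0.
k=0: 3 kHz.
k=1: 13.5 kHz, 19.5 kHz.
k=2: 30 kHz, 36 kHz.
k=3: 46.5 kHz, 52.5 kHz.
Within [16.5 kHz, 44.5 kHz]: 19.5 kHz, 30 kHz, 36 kHz.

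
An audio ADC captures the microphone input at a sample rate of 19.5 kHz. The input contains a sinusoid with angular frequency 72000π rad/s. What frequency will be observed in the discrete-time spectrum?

ω = 72000π rad/s → f = ω/(2π) = 36000 Hz = 36 kHz.
36 kHz mod fs = 16.5 kHz.
16.5 kHz > fs/2 = 9.75 kHz, folds to fs − 16.5 kHz = 3 kHz.

3 kHz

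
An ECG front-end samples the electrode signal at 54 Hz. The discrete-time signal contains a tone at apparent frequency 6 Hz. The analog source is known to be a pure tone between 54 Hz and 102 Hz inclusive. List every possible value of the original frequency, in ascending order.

60 Hz, 102 Hz

Frequencies that alias to 6 Hz are k·fs ± 6 Hz for integer k ≥ 0.
k=0: 6 Hz.
k=1: 48 Hz, 60 Hz.
k=2: 102 Hz, 114 Hz.
k=3: 156 Hz, 168 Hz.
Within [54 Hz, 102 Hz]: 60 Hz, 102 Hz.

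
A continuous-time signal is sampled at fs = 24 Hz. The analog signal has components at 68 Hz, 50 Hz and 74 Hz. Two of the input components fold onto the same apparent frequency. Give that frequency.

fs/2 = 12 Hz.
68 Hz mod fs = 20 Hz.
20 Hz > fs/2 = 12 Hz, folds to fs − 20 Hz = 4 Hz.
50 Hz mod fs = 2 Hz.
2 Hz ≤ fs/2 = 12 Hz, appears at 2 Hz.
74 Hz mod fs = 2 Hz.
2 Hz ≤ fs/2 = 12 Hz, appears at 2 Hz.
50 Hz and 74 Hz both map to 2 Hz.

2 Hz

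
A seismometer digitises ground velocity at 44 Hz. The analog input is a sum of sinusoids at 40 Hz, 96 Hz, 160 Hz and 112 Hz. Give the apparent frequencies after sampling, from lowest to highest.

fs/2 = 22 Hz.
40 Hz > fs/2 = 22 Hz, folds to fs − 40 Hz = 4 Hz.
96 Hz mod fs = 8 Hz.
8 Hz ≤ fs/2 = 22 Hz, appears at 8 Hz.
160 Hz mod fs = 28 Hz.
28 Hz > fs/2 = 22 Hz, folds to fs − 28 Hz = 16 Hz.
112 Hz mod fs = 24 Hz.
24 Hz > fs/2 = 22 Hz, folds to fs − 24 Hz = 20 Hz.
Distinct values: {4 Hz, 8 Hz, 16 Hz, 20 Hz}.

4 Hz, 8 Hz, 16 Hz, 20 Hz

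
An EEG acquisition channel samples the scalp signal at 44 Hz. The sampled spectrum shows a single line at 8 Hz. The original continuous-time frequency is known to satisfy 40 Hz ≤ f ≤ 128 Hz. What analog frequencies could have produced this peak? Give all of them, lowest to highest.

52 Hz, 80 Hz, 96 Hz, 124 Hz

Frequencies that alias to 8 Hz are k·fs ± 8 Hz for integer k ≥ 0.
k=0: 8 Hz.
k=1: 36 Hz, 52 Hz.
k=2: 80 Hz, 96 Hz.
k=3: 124 Hz, 140 Hz.
k=4: 168 Hz, 184 Hz.
Within [40 Hz, 128 Hz]: 52 Hz, 80 Hz, 96 Hz, 124 Hz.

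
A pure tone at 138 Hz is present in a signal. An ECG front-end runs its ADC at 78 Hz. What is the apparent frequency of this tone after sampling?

138 Hz mod fs = 60 Hz.
60 Hz > fs/2 = 39 Hz, folds to fs − 60 Hz = 18 Hz.

18 Hz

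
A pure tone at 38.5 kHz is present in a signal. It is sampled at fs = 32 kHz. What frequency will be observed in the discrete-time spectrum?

6.5 kHz

38.5 kHz mod fs = 6.5 kHz.
6.5 kHz ≤ fs/2 = 16 kHz, appears at 6.5 kHz.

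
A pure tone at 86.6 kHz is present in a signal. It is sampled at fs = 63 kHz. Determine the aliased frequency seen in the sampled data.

86.6 kHz mod fs = 23.6 kHz.
23.6 kHz ≤ fs/2 = 31.5 kHz, appears at 23.6 kHz.

23.6 kHz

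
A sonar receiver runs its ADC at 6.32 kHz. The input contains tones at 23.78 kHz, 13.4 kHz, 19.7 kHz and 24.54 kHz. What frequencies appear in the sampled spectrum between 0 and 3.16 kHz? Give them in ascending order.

fs/2 = 3.16 kHz.
23.78 kHz mod fs = 4.82 kHz.
4.82 kHz > fs/2 = 3.16 kHz, folds to fs − 4.82 kHz = 1.5 kHz.
13.4 kHz mod fs = 0.76 kHz.
0.76 kHz ≤ fs/2 = 3.16 kHz, appears at 0.76 kHz.
19.7 kHz mod fs = 0.74 kHz.
0.74 kHz ≤ fs/2 = 3.16 kHz, appears at 0.74 kHz.
24.54 kHz mod fs = 5.58 kHz.
5.58 kHz > fs/2 = 3.16 kHz, folds to fs − 5.58 kHz = 0.74 kHz.
Distinct values: {0.74 kHz, 0.76 kHz, 1.5 kHz}.

0.74 kHz, 0.76 kHz, 1.5 kHz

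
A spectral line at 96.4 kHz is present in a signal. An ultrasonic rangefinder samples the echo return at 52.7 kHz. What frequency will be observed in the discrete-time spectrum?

9 kHz

96.4 kHz mod fs = 43.7 kHz.
43.7 kHz > fs/2 = 26.35 kHz, folds to fs − 43.7 kHz = 9 kHz.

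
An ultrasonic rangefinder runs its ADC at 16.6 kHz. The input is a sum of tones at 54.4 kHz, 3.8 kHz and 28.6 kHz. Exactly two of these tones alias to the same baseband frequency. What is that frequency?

fs/2 = 8.3 kHz.
54.4 kHz mod fs = 4.6 kHz.
4.6 kHz ≤ fs/2 = 8.3 kHz, appears at 4.6 kHz.
3.8 kHz ≤ fs/2 = 8.3 kHz, passes unchanged.
28.6 kHz mod fs = 12 kHz.
12 kHz > fs/2 = 8.3 kHz, folds to fs − 12 kHz = 4.6 kHz.
28.6 kHz and 54.4 kHz both map to 4.6 kHz.

4.6 kHz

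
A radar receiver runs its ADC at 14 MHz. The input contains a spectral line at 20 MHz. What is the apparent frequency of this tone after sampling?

6 MHz

20 MHz mod fs = 6 MHz.
6 MHz ≤ fs/2 = 7 MHz, appears at 6 MHz.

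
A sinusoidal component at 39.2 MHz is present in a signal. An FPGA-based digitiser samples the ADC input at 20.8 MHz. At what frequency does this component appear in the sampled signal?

2.4 MHz

39.2 MHz mod fs = 18.4 MHz.
18.4 MHz > fs/2 = 10.4 MHz, folds to fs − 18.4 MHz = 2.4 MHz.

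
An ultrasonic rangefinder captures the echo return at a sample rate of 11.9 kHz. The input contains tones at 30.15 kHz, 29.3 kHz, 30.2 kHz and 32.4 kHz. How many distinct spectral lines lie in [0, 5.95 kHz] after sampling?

3

fs/2 = 5.95 kHz.
30.15 kHz mod fs = 6.35 kHz.
6.35 kHz > fs/2 = 5.95 kHz, folds to fs − 6.35 kHz = 5.55 kHz.
29.3 kHz mod fs = 5.5 kHz.
5.5 kHz ≤ fs/2 = 5.95 kHz, appears at 5.5 kHz.
30.2 kHz mod fs = 6.4 kHz.
6.4 kHz > fs/2 = 5.95 kHz, folds to fs − 6.4 kHz = 5.5 kHz.
32.4 kHz mod fs = 8.6 kHz.
8.6 kHz > fs/2 = 5.95 kHz, folds to fs − 8.6 kHz = 3.3 kHz.
Distinct values: {3.3 kHz, 5.5 kHz, 5.55 kHz} → 3.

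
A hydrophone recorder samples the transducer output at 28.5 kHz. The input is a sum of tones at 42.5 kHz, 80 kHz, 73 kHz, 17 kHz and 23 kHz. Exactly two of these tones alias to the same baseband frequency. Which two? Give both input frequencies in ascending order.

fs/2 = 14.25 kHz.
42.5 kHz mod fs = 14 kHz.
14 kHz ≤ fs/2 = 14.25 kHz, appears at 14 kHz.
80 kHz mod fs = 23 kHz.
23 kHz > fs/2 = 14.25 kHz, folds to fs − 23 kHz = 5.5 kHz.
73 kHz mod fs = 16 kHz.
16 kHz > fs/2 = 14.25 kHz, folds to fs − 16 kHz = 12.5 kHz.
17 kHz > fs/2 = 14.25 kHz, folds to fs − 17 kHz = 11.5 kHz.
23 kHz > fs/2 = 14.25 kHz, folds to fs − 23 kHz = 5.5 kHz.
23 kHz and 80 kHz both map to 5.5 kHz.

23 kHz, 80 kHz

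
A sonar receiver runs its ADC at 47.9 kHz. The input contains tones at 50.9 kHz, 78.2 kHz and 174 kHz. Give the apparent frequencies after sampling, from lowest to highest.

fs/2 = 23.95 kHz.
50.9 kHz mod fs = 3 kHz.
3 kHz ≤ fs/2 = 23.95 kHz, appears at 3 kHz.
78.2 kHz mod fs = 30.3 kHz.
30.3 kHz > fs/2 = 23.95 kHz, folds to fs − 30.3 kHz = 17.6 kHz.
174 kHz mod fs = 30.3 kHz.
30.3 kHz > fs/2 = 23.95 kHz, folds to fs − 30.3 kHz = 17.6 kHz.
Distinct values: {3 kHz, 17.6 kHz}.

3 kHz, 17.6 kHz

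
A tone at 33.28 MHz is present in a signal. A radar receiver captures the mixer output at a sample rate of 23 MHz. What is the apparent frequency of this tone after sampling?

33.28 MHz mod fs = 10.28 MHz.
10.28 MHz ≤ fs/2 = 11.5 MHz, appears at 10.28 MHz.

10.28 MHz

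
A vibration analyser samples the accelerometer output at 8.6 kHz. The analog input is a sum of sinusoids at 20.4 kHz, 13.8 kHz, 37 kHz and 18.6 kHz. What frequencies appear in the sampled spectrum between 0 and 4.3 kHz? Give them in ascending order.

1.4 kHz, 2.6 kHz, 3.2 kHz, 3.4 kHz

fs/2 = 4.3 kHz.
20.4 kHz mod fs = 3.2 kHz.
3.2 kHz ≤ fs/2 = 4.3 kHz, appears at 3.2 kHz.
13.8 kHz mod fs = 5.2 kHz.
5.2 kHz > fs/2 = 4.3 kHz, folds to fs − 5.2 kHz = 3.4 kHz.
37 kHz mod fs = 2.6 kHz.
2.6 kHz ≤ fs/2 = 4.3 kHz, appears at 2.6 kHz.
18.6 kHz mod fs = 1.4 kHz.
1.4 kHz ≤ fs/2 = 4.3 kHz, appears at 1.4 kHz.
Distinct values: {1.4 kHz, 2.6 kHz, 3.2 kHz, 3.4 kHz}.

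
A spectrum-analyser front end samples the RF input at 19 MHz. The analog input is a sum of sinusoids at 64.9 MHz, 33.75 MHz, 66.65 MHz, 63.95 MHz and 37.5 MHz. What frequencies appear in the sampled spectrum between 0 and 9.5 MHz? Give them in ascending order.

fs/2 = 9.5 MHz.
64.9 MHz mod fs = 7.9 MHz.
7.9 MHz ≤ fs/2 = 9.5 MHz, appears at 7.9 MHz.
33.75 MHz mod fs = 14.75 MHz.
14.75 MHz > fs/2 = 9.5 MHz, folds to fs − 14.75 MHz = 4.25 MHz.
66.65 MHz mod fs = 9.65 MHz.
9.65 MHz > fs/2 = 9.5 MHz, folds to fs − 9.65 MHz = 9.35 MHz.
63.95 MHz mod fs = 6.95 MHz.
6.95 MHz ≤ fs/2 = 9.5 MHz, appears at 6.95 MHz.
37.5 MHz mod fs = 18.5 MHz.
18.5 MHz > fs/2 = 9.5 MHz, folds to fs − 18.5 MHz = 0.5 MHz.
Distinct values: {0.5 MHz, 4.25 MHz, 6.95 MHz, 7.9 MHz, 9.35 MHz}.

0.5 MHz, 4.25 MHz, 6.95 MHz, 7.9 MHz, 9.35 MHz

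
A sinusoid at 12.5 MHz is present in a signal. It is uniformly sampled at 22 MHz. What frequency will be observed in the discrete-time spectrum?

9.5 MHz

12.5 MHz > fs/2 = 11 MHz, folds to fs − 12.5 MHz = 9.5 MHz.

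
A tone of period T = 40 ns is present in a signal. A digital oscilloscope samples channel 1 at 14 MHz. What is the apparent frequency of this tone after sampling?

T = 40 ns → f = 1/T = 25 MHz.
25 MHz mod fs = 11 MHz.
11 MHz > fs/2 = 7 MHz, folds to fs − 11 MHz = 3 MHz.

3 MHz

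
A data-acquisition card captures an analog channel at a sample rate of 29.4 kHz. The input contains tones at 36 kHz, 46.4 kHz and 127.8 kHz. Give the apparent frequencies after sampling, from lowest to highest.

6.6 kHz, 10.2 kHz, 12.4 kHz

fs/2 = 14.7 kHz.
36 kHz mod fs = 6.6 kHz.
6.6 kHz ≤ fs/2 = 14.7 kHz, appears at 6.6 kHz.
46.4 kHz mod fs = 17 kHz.
17 kHz > fs/2 = 14.7 kHz, folds to fs − 17 kHz = 12.4 kHz.
127.8 kHz mod fs = 10.2 kHz.
10.2 kHz ≤ fs/2 = 14.7 kHz, appears at 10.2 kHz.
Distinct values: {6.6 kHz, 10.2 kHz, 12.4 kHz}.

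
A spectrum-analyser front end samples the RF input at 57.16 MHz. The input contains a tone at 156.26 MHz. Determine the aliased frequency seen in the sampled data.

156.26 MHz mod fs = 41.94 MHz.
41.94 MHz > fs/2 = 28.58 MHz, folds to fs − 41.94 MHz = 15.22 MHz.

15.22 MHz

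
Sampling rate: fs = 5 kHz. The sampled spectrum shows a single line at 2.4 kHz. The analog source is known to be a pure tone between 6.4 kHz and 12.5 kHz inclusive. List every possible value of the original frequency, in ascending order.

Frequencies that alias to 2.4 kHz are k·fs ± 2.4 kHz for integer k ≥ 0.
k=0: 2.4 kHz.
k=1: 2.6 kHz, 7.4 kHz.
k=2: 7.6 kHz, 12.4 kHz.
k=3: 12.6 kHz, 17.4 kHz.
Within [6.4 kHz, 12.5 kHz]: 7.4 kHz, 7.6 kHz, 12.4 kHz.

7.4 kHz, 7.6 kHz, 12.4 kHz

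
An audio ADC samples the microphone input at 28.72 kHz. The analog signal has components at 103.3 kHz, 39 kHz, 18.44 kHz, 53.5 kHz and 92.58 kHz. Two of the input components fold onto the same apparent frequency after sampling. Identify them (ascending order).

18.44 kHz, 39 kHz

fs/2 = 14.36 kHz.
103.3 kHz mod fs = 17.14 kHz.
17.14 kHz > fs/2 = 14.36 kHz, folds to fs − 17.14 kHz = 11.58 kHz.
39 kHz mod fs = 10.28 kHz.
10.28 kHz ≤ fs/2 = 14.36 kHz, appears at 10.28 kHz.
18.44 kHz > fs/2 = 14.36 kHz, folds to fs − 18.44 kHz = 10.28 kHz.
53.5 kHz mod fs = 24.78 kHz.
24.78 kHz > fs/2 = 14.36 kHz, folds to fs − 24.78 kHz = 3.94 kHz.
92.58 kHz mod fs = 6.42 kHz.
6.42 kHz ≤ fs/2 = 14.36 kHz, appears at 6.42 kHz.
18.44 kHz and 39 kHz both map to 10.28 kHz.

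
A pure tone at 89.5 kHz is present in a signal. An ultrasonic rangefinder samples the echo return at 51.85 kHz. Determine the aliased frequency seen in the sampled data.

89.5 kHz mod fs = 37.65 kHz.
37.65 kHz > fs/2 = 25.925 kHz, folds to fs − 37.65 kHz = 14.2 kHz.

14.2 kHz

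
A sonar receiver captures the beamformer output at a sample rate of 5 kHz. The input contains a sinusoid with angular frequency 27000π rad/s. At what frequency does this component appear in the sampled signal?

ω = 27000π rad/s → f = ω/(2π) = 13500 Hz = 13.5 kHz.
13.5 kHz mod fs = 3.5 kHz.
3.5 kHz > fs/2 = 2.5 kHz, folds to fs − 3.5 kHz = 1.5 kHz.

1.5 kHz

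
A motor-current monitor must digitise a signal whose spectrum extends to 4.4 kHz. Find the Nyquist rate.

Nyquist rate = 2 × 4.4 kHz = 8.8 kHz.

8.8 kHz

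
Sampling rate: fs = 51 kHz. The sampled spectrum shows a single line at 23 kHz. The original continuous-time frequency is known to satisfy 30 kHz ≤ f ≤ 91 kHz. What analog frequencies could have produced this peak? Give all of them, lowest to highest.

74 kHz, 79 kHz

Frequencies that alias to 23 kHz are k·fs ± 23 kHz for integer k ≥ 0.
k=0: 23 kHz.
k=1: 28 kHz, 74 kHz.
k=2: 79 kHz, 125 kHz.
k=3: 130 kHz, 176 kHz.
Within [30 kHz, 91 kHz]: 74 kHz, 79 kHz.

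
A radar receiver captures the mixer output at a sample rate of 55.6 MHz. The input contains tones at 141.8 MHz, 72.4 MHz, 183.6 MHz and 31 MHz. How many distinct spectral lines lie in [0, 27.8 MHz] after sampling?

fs/2 = 27.8 MHz.
141.8 MHz mod fs = 30.6 MHz.
30.6 MHz > fs/2 = 27.8 MHz, folds to fs − 30.6 MHz = 25 MHz.
72.4 MHz mod fs = 16.8 MHz.
16.8 MHz ≤ fs/2 = 27.8 MHz, appears at 16.8 MHz.
183.6 MHz mod fs = 16.8 MHz.
16.8 MHz ≤ fs/2 = 27.8 MHz, appears at 16.8 MHz.
31 MHz > fs/2 = 27.8 MHz, folds to fs − 31 MHz = 24.6 MHz.
Distinct values: {16.8 MHz, 24.6 MHz, 25 MHz} → 3.

3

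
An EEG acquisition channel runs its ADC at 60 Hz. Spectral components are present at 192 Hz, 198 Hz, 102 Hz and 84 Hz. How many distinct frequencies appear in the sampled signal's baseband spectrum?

fs/2 = 30 Hz.
192 Hz mod fs = 12 Hz.
12 Hz ≤ fs/2 = 30 Hz, appears at 12 Hz.
198 Hz mod fs = 18 Hz.
18 Hz ≤ fs/2 = 30 Hz, appears at 18 Hz.
102 Hz mod fs = 42 Hz.
42 Hz > fs/2 = 30 Hz, folds to fs − 42 Hz = 18 Hz.
84 Hz mod fs = 24 Hz.
24 Hz ≤ fs/2 = 30 Hz, appears at 24 Hz.
Distinct values: {12 Hz, 18 Hz, 24 Hz} → 3.

3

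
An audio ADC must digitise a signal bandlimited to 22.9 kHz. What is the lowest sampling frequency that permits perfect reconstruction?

45.8 kHz

Nyquist rate = 2 × 22.9 kHz = 45.8 kHz.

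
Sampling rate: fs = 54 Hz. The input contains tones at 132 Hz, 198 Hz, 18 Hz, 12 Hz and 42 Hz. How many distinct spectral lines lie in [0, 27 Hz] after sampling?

fs/2 = 27 Hz.
132 Hz mod fs = 24 Hz.
24 Hz ≤ fs/2 = 27 Hz, appears at 24 Hz.
198 Hz mod fs = 36 Hz.
36 Hz > fs/2 = 27 Hz, folds to fs − 36 Hz = 18 Hz.
18 Hz ≤ fs/2 = 27 Hz, passes unchanged.
12 Hz ≤ fs/2 = 27 Hz, passes unchanged.
42 Hz > fs/2 = 27 Hz, folds to fs − 42 Hz = 12 Hz.
Distinct values: {12 Hz, 18 Hz, 24 Hz} → 3.

3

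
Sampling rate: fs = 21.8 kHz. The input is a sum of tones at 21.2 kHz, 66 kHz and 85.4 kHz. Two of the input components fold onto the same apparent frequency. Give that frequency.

0.6 kHz

fs/2 = 10.9 kHz.
21.2 kHz > fs/2 = 10.9 kHz, folds to fs − 21.2 kHz = 0.6 kHz.
66 kHz mod fs = 0.6 kHz.
0.6 kHz ≤ fs/2 = 10.9 kHz, appears at 0.6 kHz.
85.4 kHz mod fs = 20 kHz.
20 kHz > fs/2 = 10.9 kHz, folds to fs − 20 kHz = 1.8 kHz.
21.2 kHz and 66 kHz both map to 0.6 kHz.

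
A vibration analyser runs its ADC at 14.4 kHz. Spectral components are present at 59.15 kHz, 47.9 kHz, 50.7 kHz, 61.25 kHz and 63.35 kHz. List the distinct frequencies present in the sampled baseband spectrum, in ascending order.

fs/2 = 7.2 kHz.
59.15 kHz mod fs = 1.55 kHz.
1.55 kHz ≤ fs/2 = 7.2 kHz, appears at 1.55 kHz.
47.9 kHz mod fs = 4.7 kHz.
4.7 kHz ≤ fs/2 = 7.2 kHz, appears at 4.7 kHz.
50.7 kHz mod fs = 7.5 kHz.
7.5 kHz > fs/2 = 7.2 kHz, folds to fs − 7.5 kHz = 6.9 kHz.
61.25 kHz mod fs = 3.65 kHz.
3.65 kHz ≤ fs/2 = 7.2 kHz, appears at 3.65 kHz.
63.35 kHz mod fs = 5.75 kHz.
5.75 kHz ≤ fs/2 = 7.2 kHz, appears at 5.75 kHz.
Distinct values: {1.55 kHz, 3.65 kHz, 4.7 kHz, 5.75 kHz, 6.9 kHz}.

1.55 kHz, 3.65 kHz, 4.7 kHz, 5.75 kHz, 6.9 kHz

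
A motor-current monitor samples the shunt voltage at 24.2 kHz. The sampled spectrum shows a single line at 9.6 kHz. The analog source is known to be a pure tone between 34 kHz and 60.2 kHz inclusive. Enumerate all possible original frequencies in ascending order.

38.8 kHz, 58 kHz

Frequencies that alias to 9.6 kHz are k·fs ± 9.6 kHz for integer k ≥ 0.
k=0: 9.6 kHz.
k=1: 14.6 kHz, 33.8 kHz.
k=2: 38.8 kHz, 58 kHz.
k=3: 63 kHz, 82.2 kHz.
Within [34 kHz, 60.2 kHz]: 38.8 kHz, 58 kHz.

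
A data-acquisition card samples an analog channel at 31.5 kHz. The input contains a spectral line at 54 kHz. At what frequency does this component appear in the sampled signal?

54 kHz mod fs = 22.5 kHz.
22.5 kHz > fs/2 = 15.75 kHz, folds to fs − 22.5 kHz = 9 kHz.

9 kHz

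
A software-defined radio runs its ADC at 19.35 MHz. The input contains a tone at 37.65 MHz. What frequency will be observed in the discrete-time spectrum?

37.65 MHz mod fs = 18.3 MHz.
18.3 MHz > fs/2 = 9.675 MHz, folds to fs − 18.3 MHz = 1.05 MHz.

1.05 MHz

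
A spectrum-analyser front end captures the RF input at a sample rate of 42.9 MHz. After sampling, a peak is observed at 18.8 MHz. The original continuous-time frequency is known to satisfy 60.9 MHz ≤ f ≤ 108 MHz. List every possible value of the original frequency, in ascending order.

Frequencies that alias to 18.8 MHz are k·fs ± 18.8 MHz for integer k ≥ 0.
k=0: 18.8 MHz.
k=1: 24.1 MHz, 61.7 MHz.
k=2: 67 MHz, 104.6 MHz.
k=3: 109.9 MHz, 147.5 MHz.
Within [60.9 MHz, 108 MHz]: 61.7 MHz, 67 MHz, 104.6 MHz.

61.7 MHz, 67 MHz, 104.6 MHz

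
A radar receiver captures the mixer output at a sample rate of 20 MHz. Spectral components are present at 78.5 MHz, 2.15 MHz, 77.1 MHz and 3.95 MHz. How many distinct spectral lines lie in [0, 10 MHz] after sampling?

4

fs/2 = 10 MHz.
78.5 MHz mod fs = 18.5 MHz.
18.5 MHz > fs/2 = 10 MHz, folds to fs − 18.5 MHz = 1.5 MHz.
2.15 MHz ≤ fs/2 = 10 MHz, passes unchanged.
77.1 MHz mod fs = 17.1 MHz.
17.1 MHz > fs/2 = 10 MHz, folds to fs − 17.1 MHz = 2.9 MHz.
3.95 MHz ≤ fs/2 = 10 MHz, passes unchanged.
Distinct values: {1.5 MHz, 2.15 MHz, 2.9 MHz, 3.95 MHz} → 4.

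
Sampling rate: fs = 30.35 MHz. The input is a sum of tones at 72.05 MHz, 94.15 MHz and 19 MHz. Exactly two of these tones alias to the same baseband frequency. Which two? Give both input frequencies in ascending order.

fs/2 = 15.175 MHz.
72.05 MHz mod fs = 11.35 MHz.
11.35 MHz ≤ fs/2 = 15.175 MHz, appears at 11.35 MHz.
94.15 MHz mod fs = 3.1 MHz.
3.1 MHz ≤ fs/2 = 15.175 MHz, appears at 3.1 MHz.
19 MHz > fs/2 = 15.175 MHz, folds to fs − 19 MHz = 11.35 MHz.
19 MHz and 72.05 MHz both map to 11.35 MHz.

19 MHz, 72.05 MHz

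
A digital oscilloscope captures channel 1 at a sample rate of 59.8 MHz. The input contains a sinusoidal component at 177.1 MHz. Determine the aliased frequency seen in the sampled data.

2.3 MHz

177.1 MHz mod fs = 57.5 MHz.
57.5 MHz > fs/2 = 29.9 MHz, folds to fs − 57.5 MHz = 2.3 MHz.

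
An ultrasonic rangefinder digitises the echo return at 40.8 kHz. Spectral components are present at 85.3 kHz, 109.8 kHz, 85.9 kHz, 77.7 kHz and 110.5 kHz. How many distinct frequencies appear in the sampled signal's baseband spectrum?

5

fs/2 = 20.4 kHz.
85.3 kHz mod fs = 3.7 kHz.
3.7 kHz ≤ fs/2 = 20.4 kHz, appears at 3.7 kHz.
109.8 kHz mod fs = 28.2 kHz.
28.2 kHz > fs/2 = 20.4 kHz, folds to fs − 28.2 kHz = 12.6 kHz.
85.9 kHz mod fs = 4.3 kHz.
4.3 kHz ≤ fs/2 = 20.4 kHz, appears at 4.3 kHz.
77.7 kHz mod fs = 36.9 kHz.
36.9 kHz > fs/2 = 20.4 kHz, folds to fs − 36.9 kHz = 3.9 kHz.
110.5 kHz mod fs = 28.9 kHz.
28.9 kHz > fs/2 = 20.4 kHz, folds to fs − 28.9 kHz = 11.9 kHz.
Distinct values: {3.7 kHz, 3.9 kHz, 4.3 kHz, 11.9 kHz, 12.6 kHz} → 5.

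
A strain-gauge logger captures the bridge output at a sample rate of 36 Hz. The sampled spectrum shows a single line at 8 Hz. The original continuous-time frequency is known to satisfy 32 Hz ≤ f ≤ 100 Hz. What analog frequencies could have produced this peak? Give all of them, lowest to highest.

44 Hz, 64 Hz, 80 Hz, 100 Hz

Frequencies that alias to 8 Hz are k·fs ± 8 Hz for integer k ≥ 0.
k=0: 8 Hz.
k=1: 28 Hz, 44 Hz.
k=2: 64 Hz, 80 Hz.
k=3: 100 Hz, 116 Hz.
k=4: 136 Hz, 152 Hz.
Within [32 Hz, 100 Hz]: 44 Hz, 64 Hz, 80 Hz, 100 Hz.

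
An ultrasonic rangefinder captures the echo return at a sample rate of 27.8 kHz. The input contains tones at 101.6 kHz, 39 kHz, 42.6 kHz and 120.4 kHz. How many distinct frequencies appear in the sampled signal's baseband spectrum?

4

fs/2 = 13.9 kHz.
101.6 kHz mod fs = 18.2 kHz.
18.2 kHz > fs/2 = 13.9 kHz, folds to fs − 18.2 kHz = 9.6 kHz.
39 kHz mod fs = 11.2 kHz.
11.2 kHz ≤ fs/2 = 13.9 kHz, appears at 11.2 kHz.
42.6 kHz mod fs = 14.8 kHz.
14.8 kHz > fs/2 = 13.9 kHz, folds to fs − 14.8 kHz = 13 kHz.
120.4 kHz mod fs = 9.2 kHz.
9.2 kHz ≤ fs/2 = 13.9 kHz, appears at 9.2 kHz.
Distinct values: {9.2 kHz, 9.6 kHz, 11.2 kHz, 13 kHz} → 4.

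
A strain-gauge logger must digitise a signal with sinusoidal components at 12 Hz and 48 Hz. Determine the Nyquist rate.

Highest-frequency component: 48 Hz.
Nyquist rate = 2 × 48 Hz = 96 Hz.

96 Hz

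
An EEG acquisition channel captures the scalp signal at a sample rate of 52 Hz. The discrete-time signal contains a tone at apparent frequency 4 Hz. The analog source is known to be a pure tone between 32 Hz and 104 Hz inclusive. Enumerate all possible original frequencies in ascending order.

48 Hz, 56 Hz, 100 Hz

Frequencies that alias to 4 Hz are k·fs ± 4 Hz for integer k ≥ 0.
k=0: 4 Hz.
k=1: 48 Hz, 56 Hz.
k=2: 100 Hz, 108 Hz.
k=3: 152 Hz, 160 Hz.
Within [32 Hz, 104 Hz]: 48 Hz, 56 Hz, 100 Hz.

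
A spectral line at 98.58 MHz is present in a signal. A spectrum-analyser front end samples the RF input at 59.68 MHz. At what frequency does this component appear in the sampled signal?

98.58 MHz mod fs = 38.9 MHz.
38.9 MHz > fs/2 = 29.84 MHz, folds to fs − 38.9 MHz = 20.78 MHz.

20.78 MHz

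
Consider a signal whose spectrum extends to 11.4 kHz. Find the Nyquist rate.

22.8 kHz

Nyquist rate = 2 × 11.4 kHz = 22.8 kHz.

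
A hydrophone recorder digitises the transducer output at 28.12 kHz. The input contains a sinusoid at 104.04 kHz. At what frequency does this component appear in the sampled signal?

104.04 kHz mod fs = 19.68 kHz.
19.68 kHz > fs/2 = 14.06 kHz, folds to fs − 19.68 kHz = 8.44 kHz.

8.44 kHz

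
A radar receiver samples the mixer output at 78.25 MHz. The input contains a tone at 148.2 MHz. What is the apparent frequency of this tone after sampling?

148.2 MHz mod fs = 69.95 MHz.
69.95 MHz > fs/2 = 39.125 MHz, folds to fs − 69.95 MHz = 8.3 MHz.

8.3 MHz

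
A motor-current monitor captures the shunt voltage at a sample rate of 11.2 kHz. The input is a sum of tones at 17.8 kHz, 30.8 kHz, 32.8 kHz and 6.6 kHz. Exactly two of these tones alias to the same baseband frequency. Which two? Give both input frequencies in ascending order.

fs/2 = 5.6 kHz.
17.8 kHz mod fs = 6.6 kHz.
6.6 kHz > fs/2 = 5.6 kHz, folds to fs − 6.6 kHz = 4.6 kHz.
30.8 kHz mod fs = 8.4 kHz.
8.4 kHz > fs/2 = 5.6 kHz, folds to fs − 8.4 kHz = 2.8 kHz.
32.8 kHz mod fs = 10.4 kHz.
10.4 kHz > fs/2 = 5.6 kHz, folds to fs − 10.4 kHz = 0.8 kHz.
6.6 kHz > fs/2 = 5.6 kHz, folds to fs − 6.6 kHz = 4.6 kHz.
6.6 kHz and 17.8 kHz both map to 4.6 kHz.

6.6 kHz, 17.8 kHz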